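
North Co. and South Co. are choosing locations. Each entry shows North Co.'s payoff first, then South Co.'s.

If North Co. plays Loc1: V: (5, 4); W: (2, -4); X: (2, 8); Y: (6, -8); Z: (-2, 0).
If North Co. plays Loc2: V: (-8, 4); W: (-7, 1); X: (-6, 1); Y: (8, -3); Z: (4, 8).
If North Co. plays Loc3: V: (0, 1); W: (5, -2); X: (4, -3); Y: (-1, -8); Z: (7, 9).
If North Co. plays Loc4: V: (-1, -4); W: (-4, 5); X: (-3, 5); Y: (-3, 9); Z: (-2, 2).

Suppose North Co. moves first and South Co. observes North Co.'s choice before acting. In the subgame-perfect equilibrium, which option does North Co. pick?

Work backward from South Co.'s decision.
- Loc1: South Co. compares 4, -4, 8, -8, 0 and picks X; North Co. would get 2.
- Loc2: South Co. compares 4, 1, 1, -3, 8 and picks Z; North Co. would get 4.
- Loc3: South Co. compares 1, -2, -3, -8, 9 and picks Z; North Co. would get 7.
- Loc4: South Co. compares -4, 5, 5, 9, 2 and picks Y; North Co. would get -3.
North Co.'s induced payoffs are 2, 4, 7, -3, so North Co. commits to Loc3. Subgame-perfect outcome: (Loc3, Z) with payoffs (7, 9).

Loc3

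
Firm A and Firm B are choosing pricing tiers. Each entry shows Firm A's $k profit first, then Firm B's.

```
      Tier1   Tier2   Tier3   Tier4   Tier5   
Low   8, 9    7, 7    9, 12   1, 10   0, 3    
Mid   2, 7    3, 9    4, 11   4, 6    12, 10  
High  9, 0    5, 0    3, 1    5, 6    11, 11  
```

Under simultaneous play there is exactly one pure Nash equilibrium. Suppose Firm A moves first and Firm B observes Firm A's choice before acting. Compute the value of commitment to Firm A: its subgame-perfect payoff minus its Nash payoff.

Backward induction with Firm A moving first.
- Low: Firm B compares 9, 7, 12, 10, 3 and picks Tier3; Firm A would get 9.
- Mid: Firm B compares 7, 9, 11, 6, 10 and picks Tier3; Firm A would get 4.
- High: Firm B compares 0, 0, 1, 6, 11 and picks Tier5; Firm A would get 11.
Firm A's induced payoffs are 9, 4, 11, so Firm A commits to High. Subgame-perfect outcome: (High, Tier5) with payoffs (11, 11).
Now find the simultaneous Nash equilibrium.
Firm A's best replies: Tier1→High; Tier2→Low; Tier3→Low; Tier4→High; Tier5→Mid.
Firm B's best replies: Low→Tier3; Mid→Tier3; High→Tier5.
The unique mutual best reply is (Low, Tier3), giving (9, 12).
Firm A's commitment gain: 11 − 9 = 2.

2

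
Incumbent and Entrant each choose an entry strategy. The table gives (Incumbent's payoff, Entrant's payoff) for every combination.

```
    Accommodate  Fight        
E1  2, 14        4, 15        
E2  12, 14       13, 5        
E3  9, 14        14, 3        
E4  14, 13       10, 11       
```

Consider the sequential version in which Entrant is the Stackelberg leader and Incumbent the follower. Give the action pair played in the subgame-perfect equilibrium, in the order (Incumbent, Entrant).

Work backward from Incumbent's decision.
- Accommodate: Incumbent compares 2, 12, 9, 14 and picks E4; Entrant would get 13.
- Fight: Incumbent compares 4, 13, 14, 10 and picks E3; Entrant would get 3.
Among 13, 3, the best is 13 at Accommodate. Subgame-perfect outcome: (E4, Accommodate) with payoffs (14, 13).

(E4, Accommodate)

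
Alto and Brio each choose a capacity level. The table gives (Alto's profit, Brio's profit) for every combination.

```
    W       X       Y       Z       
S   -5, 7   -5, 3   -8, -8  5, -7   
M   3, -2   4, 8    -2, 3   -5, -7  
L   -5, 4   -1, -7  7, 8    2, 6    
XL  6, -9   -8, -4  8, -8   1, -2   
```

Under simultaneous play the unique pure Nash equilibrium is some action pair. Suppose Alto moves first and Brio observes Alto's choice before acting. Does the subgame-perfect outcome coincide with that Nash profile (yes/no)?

no

Brio best-responds to each possible Alto move:
- S: BR = W, leader payoff -5.
- M: BR = X, leader payoff 4.
- L: BR = Y, leader payoff 7.
- XL: BR = Z, leader payoff 1.
Maximizing over -5, 4, 7, 1, Alto chooses L. Subgame-perfect outcome: (L, Y) with payoffs (7, 8).
Under simultaneous play:
Alto's best replies: W→XL; X→M; Y→XL; Z→S.
Brio's best replies: S→W; M→X; L→Y; XL→Z.
The unique mutual best reply is (M, X), giving (4, 8).
Sequential outcome (L, Y) differs from the Nash profile (M, X).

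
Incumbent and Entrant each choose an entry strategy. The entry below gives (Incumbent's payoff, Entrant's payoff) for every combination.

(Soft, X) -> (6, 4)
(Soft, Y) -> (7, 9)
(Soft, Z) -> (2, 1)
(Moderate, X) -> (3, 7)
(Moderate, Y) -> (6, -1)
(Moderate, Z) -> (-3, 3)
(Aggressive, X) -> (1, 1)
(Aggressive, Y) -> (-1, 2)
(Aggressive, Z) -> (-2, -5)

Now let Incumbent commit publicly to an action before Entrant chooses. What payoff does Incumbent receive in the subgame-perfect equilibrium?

Solve by backward induction (Incumbent leads).
- Soft: BR = Y, leader payoff 7.
- Moderate: BR = X, leader payoff 3.
- Aggressive: BR = Y, leader payoff -1.
Maximizing over 7, 3, -1, Incumbent chooses Soft. Subgame-perfect outcome: (Soft, Y) with payoffs (7, 9).

7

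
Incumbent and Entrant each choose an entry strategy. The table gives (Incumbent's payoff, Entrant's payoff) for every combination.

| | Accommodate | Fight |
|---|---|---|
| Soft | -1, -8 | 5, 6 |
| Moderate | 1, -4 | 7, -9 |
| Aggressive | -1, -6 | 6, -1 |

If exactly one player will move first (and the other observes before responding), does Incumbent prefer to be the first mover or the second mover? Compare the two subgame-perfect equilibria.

first

If Incumbent leads: Entrant's best replies are Soft→Fight, Moderate→Accommodate, Aggressive→Fight; Incumbent's induced payoffs 5, 1, 6; outcome (Aggressive, Fight), payoffs (6, -1).
If Entrant leads: Incumbent's best replies are Accommodate→Moderate, Fight→Moderate; Entrant's induced payoffs -4, -9; outcome (Moderate, Accommodate), payoffs (1, -4).
Incumbent gets 6 moving first and 1 moving second, so Incumbent prefers to move first.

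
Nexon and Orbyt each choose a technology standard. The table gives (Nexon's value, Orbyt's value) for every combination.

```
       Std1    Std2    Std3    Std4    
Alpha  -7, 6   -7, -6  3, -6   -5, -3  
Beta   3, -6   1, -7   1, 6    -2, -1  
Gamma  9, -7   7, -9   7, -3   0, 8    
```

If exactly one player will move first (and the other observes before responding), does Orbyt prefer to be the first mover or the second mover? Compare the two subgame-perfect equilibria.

If Nexon leads: Orbyt's best replies are Alpha→Std1, Beta→Std3, Gamma→Std4; Nexon's induced payoffs -7, 1, 0; outcome (Beta, Std3), payoffs (1, 6).
If Orbyt leads: Nexon's best replies are Std1→Gamma, Std2→Gamma, Std3→Gamma, Std4→Gamma; Orbyt's induced payoffs -7, -9, -3, 8; outcome (Gamma, Std4), payoffs (0, 8).
Orbyt gets 8 moving first and 6 moving second, so Orbyt prefers to move first.

first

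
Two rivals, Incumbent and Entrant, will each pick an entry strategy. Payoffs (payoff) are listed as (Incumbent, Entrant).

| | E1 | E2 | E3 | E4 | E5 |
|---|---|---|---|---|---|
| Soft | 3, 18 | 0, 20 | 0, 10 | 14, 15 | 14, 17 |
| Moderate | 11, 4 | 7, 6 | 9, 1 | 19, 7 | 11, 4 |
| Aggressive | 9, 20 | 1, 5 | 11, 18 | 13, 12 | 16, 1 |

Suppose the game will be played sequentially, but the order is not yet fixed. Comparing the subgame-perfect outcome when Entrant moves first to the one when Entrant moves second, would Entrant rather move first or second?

first

If Incumbent leads: Entrant's best replies are Soft→E2, Moderate→E4, Aggressive→E1; Incumbent's induced payoffs 0, 19, 9; outcome (Moderate, E4), payoffs (19, 7).
If Entrant leads: Incumbent's best replies are E1→Moderate, E2→Moderate, E3→Aggressive, E4→Moderate, E5→Aggressive; Entrant's induced payoffs 4, 6, 18, 7, 1; outcome (Aggressive, E3), payoffs (11, 18).
Entrant gets 18 moving first and 7 moving second, so Entrant prefers to move first.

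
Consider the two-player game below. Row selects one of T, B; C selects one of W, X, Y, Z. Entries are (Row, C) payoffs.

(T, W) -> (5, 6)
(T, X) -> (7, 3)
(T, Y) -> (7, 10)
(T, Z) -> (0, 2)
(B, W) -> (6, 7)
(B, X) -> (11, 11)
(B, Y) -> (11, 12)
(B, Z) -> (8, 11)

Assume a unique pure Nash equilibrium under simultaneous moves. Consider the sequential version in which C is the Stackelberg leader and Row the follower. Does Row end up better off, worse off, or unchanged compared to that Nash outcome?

Work backward from Row's decision.
- W: BR = B, leader payoff 7.
- X: BR = B, leader payoff 11.
- Y: BR = B, leader payoff 12.
- Z: BR = B, leader payoff 11.
C's induced payoffs are 7, 11, 12, 11, so C commits to Y. Subgame-perfect outcome: (B, Y) with payoffs (11, 12).
Now find the simultaneous Nash equilibrium.
Row's best replies: W→B; X→B; Y→B; Z→B.
C's best replies: T→Y; B→Y.
The unique mutual best reply is (B, Y), giving (11, 12).
Row earns 11 sequentially versus 11 at the Nash outcome: unchanged.

unchanged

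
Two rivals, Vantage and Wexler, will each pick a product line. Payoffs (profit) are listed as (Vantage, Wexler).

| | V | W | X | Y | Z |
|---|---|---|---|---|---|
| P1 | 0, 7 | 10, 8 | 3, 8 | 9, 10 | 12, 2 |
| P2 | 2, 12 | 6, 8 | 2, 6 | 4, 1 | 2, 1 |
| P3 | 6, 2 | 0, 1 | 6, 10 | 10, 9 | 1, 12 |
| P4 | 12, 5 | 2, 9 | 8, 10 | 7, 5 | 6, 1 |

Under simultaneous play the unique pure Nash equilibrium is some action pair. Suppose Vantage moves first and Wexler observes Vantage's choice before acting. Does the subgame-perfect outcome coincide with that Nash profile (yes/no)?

no

Wexler best-responds to each possible Vantage move:
- P1: Wexler compares 7, 8, 8, 10, 2 and picks Y; Vantage would get 9.
- P2: Wexler compares 12, 8, 6, 1, 1 and picks V; Vantage would get 2.
- P3: Wexler compares 2, 1, 10, 9, 12 and picks Z; Vantage would get 1.
- P4: Wexler compares 5, 9, 10, 5, 1 and picks X; Vantage would get 8.
Maximizing over 9, 2, 1, 8, Vantage chooses P1. Subgame-perfect outcome: (P1, Y) with payoffs (9, 10).
Now find the simultaneous Nash equilibrium.
Vantage's best replies: V→P4; W→P1; X→P4; Y→P3; Z→P1.
Wexler's best replies: P1→Y; P2→V; P3→Z; P4→X.
The unique mutual best reply is (P4, X), giving (8, 10).
Sequential outcome (P1, Y) differs from the Nash profile (P4, X).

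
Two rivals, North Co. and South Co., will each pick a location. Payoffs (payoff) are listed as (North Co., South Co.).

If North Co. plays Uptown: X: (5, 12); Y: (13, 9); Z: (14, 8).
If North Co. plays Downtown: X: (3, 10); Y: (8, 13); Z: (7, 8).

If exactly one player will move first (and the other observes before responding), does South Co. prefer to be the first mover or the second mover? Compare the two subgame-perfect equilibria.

second

If North Co. leads: South Co.'s best replies are Uptown→X, Downtown→Y; North Co.'s induced payoffs 5, 8; outcome (Downtown, Y), payoffs (8, 13).
If South Co. leads: North Co.'s best replies are X→Uptown, Y→Uptown, Z→Uptown; South Co.'s induced payoffs 12, 9, 8; outcome (Uptown, X), payoffs (5, 12).
South Co. gets 12 moving first and 13 moving second, so South Co. prefers to move second.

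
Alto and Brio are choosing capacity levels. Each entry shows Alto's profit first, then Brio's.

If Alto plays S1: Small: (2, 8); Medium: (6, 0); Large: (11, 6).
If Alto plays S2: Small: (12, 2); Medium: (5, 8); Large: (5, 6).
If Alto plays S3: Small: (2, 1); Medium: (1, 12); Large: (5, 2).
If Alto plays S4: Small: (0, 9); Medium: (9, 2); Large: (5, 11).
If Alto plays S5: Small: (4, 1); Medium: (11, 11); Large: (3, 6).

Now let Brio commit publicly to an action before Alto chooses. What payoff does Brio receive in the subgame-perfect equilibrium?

Solve by backward induction (Brio leads).
- Small → Alto plays S2 (best of 2, 12, 2, 0, 4); Brio gets 2.
- Medium → Alto plays S5 (best of 6, 5, 1, 9, 11); Brio gets 11.
- Large → Alto plays S1 (best of 11, 5, 5, 5, 3); Brio gets 6.
Among 2, 11, 6, the best is 11 at Medium. Subgame-perfect outcome: (S5, Medium) with payoffs (11, 11).

11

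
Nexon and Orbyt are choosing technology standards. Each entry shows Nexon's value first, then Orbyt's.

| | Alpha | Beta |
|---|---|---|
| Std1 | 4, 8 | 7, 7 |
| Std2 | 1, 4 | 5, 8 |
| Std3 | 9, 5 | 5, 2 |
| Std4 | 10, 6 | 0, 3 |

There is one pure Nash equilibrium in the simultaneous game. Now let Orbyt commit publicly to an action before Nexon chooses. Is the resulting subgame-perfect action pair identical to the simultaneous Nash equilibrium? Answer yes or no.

no

Solve by backward induction (Orbyt leads).
- Alpha → Nexon plays Std4 (best of 4, 1, 9, 10); Orbyt gets 6.
- Beta → Nexon plays Std1 (best of 7, 5, 5, 0); Orbyt gets 7.
Maximizing over 6, 7, Orbyt chooses Beta. Subgame-perfect outcome: (Std1, Beta) with payoffs (7, 7).
For the simultaneous game, intersect best replies.
Nexon's best replies: Alpha→Std4; Beta→Std1.
Orbyt's best replies: Std1→Alpha; Std2→Beta; Std3→Alpha; Std4→Alpha.
Only (Std4, Alpha) has each player best-responding; Nash payoffs (10, 6).
Sequential outcome (Std1, Beta) differs from the Nash profile (Std4, Alpha).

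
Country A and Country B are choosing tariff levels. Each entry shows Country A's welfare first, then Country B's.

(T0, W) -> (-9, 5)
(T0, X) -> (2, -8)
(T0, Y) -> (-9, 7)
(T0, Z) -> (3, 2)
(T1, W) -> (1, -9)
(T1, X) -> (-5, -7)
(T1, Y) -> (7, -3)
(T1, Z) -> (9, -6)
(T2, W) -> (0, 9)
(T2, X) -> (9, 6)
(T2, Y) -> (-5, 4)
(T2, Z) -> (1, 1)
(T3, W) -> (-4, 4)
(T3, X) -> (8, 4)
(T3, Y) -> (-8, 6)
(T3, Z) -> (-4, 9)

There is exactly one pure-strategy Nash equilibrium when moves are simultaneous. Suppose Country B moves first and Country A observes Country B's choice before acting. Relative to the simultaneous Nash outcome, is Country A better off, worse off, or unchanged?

better off

Country A best-responds to each possible Country B move:
- W: BR = T1, leader payoff -9.
- X: BR = T2, leader payoff 6.
- Y: BR = T1, leader payoff -3.
- Z: BR = T1, leader payoff -6.
Among -9, 6, -3, -6, the best is 6 at X. Subgame-perfect outcome: (T2, X) with payoffs (9, 6).
Under simultaneous play:
Country A's best replies: W→T1; X→T2; Y→T1; Z→T1.
Country B's best replies: T0→Y; T1→Y; T2→W; T3→Z.
Only (T1, Y) has each player best-responding; Nash payoffs (7, -3).
Country A earns 9 sequentially versus 7 at the Nash outcome: better off.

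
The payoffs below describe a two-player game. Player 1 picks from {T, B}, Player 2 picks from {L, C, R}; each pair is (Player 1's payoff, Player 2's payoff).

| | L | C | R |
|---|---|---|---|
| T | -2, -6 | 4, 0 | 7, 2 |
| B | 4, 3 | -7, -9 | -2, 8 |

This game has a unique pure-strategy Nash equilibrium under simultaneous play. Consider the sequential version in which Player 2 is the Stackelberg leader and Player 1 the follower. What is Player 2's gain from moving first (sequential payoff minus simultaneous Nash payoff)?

1

Solve by backward induction (Player 2 leads).
- L: BR = B, leader payoff 3.
- C: BR = T, leader payoff 0.
- R: BR = T, leader payoff 2.
Among 3, 0, 2, the best is 3 at L. Subgame-perfect outcome: (B, L) with payoffs (4, 3).
For the simultaneous game, intersect best replies.
Player 1's best replies: L→B; C→T; R→T.
Player 2's best replies: T→R; B→R.
Only (T, R) has each player best-responding; Nash payoffs (7, 2).
Player 2's commitment gain: 3 − 2 = 1.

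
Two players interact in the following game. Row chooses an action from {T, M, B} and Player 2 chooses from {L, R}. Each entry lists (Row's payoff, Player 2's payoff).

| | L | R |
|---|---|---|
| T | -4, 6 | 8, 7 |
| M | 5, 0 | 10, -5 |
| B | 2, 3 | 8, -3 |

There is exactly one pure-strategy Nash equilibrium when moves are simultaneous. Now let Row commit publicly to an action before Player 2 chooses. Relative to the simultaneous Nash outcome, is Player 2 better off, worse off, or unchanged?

Player 2 best-responds to each possible Row move:
- T: BR = R, leader payoff 8.
- M: BR = L, leader payoff 5.
- B: BR = L, leader payoff 2.
Row's induced payoffs are 8, 5, 2, so Row commits to T. Subgame-perfect outcome: (T, R) with payoffs (8, 7).
Now find the simultaneous Nash equilibrium.
Row's best replies: L→M; R→M.
Player 2's best replies: T→R; M→L; B→L.
The unique mutual best reply is (M, L), giving (5, 0).
Player 2 earns 7 sequentially versus 0 at the Nash outcome: better off.

better off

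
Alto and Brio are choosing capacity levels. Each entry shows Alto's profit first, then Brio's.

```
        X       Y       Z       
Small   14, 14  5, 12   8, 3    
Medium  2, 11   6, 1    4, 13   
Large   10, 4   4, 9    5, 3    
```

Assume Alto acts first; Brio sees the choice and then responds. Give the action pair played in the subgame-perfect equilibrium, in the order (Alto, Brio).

Work backward from Brio's decision.
- Small: Brio compares 14, 12, 3 and picks X; Alto would get 14.
- Medium: Brio compares 11, 1, 13 and picks Z; Alto would get 4.
- Large: Brio compares 4, 9, 3 and picks Y; Alto would get 4.
Among 14, 4, 4, the best is 14 at Small. Subgame-perfect outcome: (Small, X) with payoffs (14, 14).

(Small, X)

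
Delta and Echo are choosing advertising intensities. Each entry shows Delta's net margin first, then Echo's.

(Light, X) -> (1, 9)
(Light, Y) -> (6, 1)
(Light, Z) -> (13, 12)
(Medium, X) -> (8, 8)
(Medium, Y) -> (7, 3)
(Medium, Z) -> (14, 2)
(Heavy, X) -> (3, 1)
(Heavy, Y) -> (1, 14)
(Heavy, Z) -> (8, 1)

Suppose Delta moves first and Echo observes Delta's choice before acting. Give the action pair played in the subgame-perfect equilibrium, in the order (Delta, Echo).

Backward induction with Delta moving first.
- Light → Echo plays Z (best of 9, 1, 12); Delta gets 13.
- Medium → Echo plays X (best of 8, 3, 2); Delta gets 8.
- Heavy → Echo plays Y (best of 1, 14, 1); Delta gets 1.
Maximizing over 13, 8, 1, Delta chooses Light. Subgame-perfect outcome: (Light, Z) with payoffs (13, 12).

(Light, Z)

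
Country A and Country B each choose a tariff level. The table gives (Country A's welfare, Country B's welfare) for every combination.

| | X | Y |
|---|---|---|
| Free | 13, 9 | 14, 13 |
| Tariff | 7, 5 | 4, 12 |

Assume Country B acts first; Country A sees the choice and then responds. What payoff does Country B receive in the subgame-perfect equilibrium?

Country A best-responds to each possible Country B move:
- X → Country A plays Free (best of 13, 7); Country B gets 9.
- Y → Country A plays Free (best of 14, 4); Country B gets 13.
Among 9, 13, the best is 13 at Y. Subgame-perfect outcome: (Free, Y) with payoffs (14, 13).

13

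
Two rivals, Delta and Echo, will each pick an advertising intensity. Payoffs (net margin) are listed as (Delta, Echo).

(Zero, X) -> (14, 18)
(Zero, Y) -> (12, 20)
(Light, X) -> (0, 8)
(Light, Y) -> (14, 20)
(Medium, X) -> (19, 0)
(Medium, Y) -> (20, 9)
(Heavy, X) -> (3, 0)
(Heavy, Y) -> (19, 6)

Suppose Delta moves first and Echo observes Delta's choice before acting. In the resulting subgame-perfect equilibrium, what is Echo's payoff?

9

Echo best-responds to each possible Delta move:
- Zero: Echo compares 18, 20 and picks Y; Delta would get 12.
- Light: Echo compares 8, 20 and picks Y; Delta would get 14.
- Medium: Echo compares 0, 9 and picks Y; Delta would get 20.
- Heavy: Echo compares 0, 6 and picks Y; Delta would get 19.
Among 12, 14, 20, 19, the best is 20 at Medium. Subgame-perfect outcome: (Medium, Y) with payoffs (20, 9).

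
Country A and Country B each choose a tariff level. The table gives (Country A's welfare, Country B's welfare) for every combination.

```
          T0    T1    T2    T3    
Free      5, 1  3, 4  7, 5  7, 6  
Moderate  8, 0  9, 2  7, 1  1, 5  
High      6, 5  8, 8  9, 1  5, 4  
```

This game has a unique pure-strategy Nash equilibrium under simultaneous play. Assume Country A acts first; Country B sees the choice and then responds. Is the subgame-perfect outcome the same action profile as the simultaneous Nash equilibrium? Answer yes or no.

no

Country B best-responds to each possible Country A move:
- Free → Country B plays T3 (best of 1, 4, 5, 6); Country A gets 7.
- Moderate → Country B plays T3 (best of 0, 2, 1, 5); Country A gets 1.
- High → Country B plays T1 (best of 5, 8, 1, 4); Country A gets 8.
Country A's induced payoffs are 7, 1, 8, so Country A commits to High. Subgame-perfect outcome: (High, T1) with payoffs (8, 8).
Under simultaneous play:
Country A's best replies: T0→Moderate; T1→Moderate; T2→High; T3→Free.
Country B's best replies: Free→T3; Moderate→T3; High→T1.
Only (Free, T3) has each player best-responding; Nash payoffs (7, 6).
Sequential outcome (High, T1) differs from the Nash profile (Free, T3).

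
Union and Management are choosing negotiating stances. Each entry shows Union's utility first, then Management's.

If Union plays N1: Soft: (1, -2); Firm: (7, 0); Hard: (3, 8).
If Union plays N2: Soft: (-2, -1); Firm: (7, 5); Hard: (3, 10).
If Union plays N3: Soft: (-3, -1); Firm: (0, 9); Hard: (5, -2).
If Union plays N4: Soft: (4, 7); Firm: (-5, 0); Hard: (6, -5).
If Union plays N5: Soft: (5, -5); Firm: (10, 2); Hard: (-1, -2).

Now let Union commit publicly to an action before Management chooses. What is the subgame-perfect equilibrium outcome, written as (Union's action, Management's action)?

Work backward from Management's decision.
- N1 → Management plays Hard (best of -2, 0, 8); Union gets 3.
- N2 → Management plays Hard (best of -1, 5, 10); Union gets 3.
- N3 → Management plays Firm (best of -1, 9, -2); Union gets 0.
- N4 → Management plays Soft (best of 7, 0, -5); Union gets 4.
- N5 → Management plays Firm (best of -5, 2, -2); Union gets 10.
Maximizing over 3, 3, 0, 4, 10, Union chooses N5. Subgame-perfect outcome: (N5, Firm) with payoffs (10, 2).

(N5, Firm)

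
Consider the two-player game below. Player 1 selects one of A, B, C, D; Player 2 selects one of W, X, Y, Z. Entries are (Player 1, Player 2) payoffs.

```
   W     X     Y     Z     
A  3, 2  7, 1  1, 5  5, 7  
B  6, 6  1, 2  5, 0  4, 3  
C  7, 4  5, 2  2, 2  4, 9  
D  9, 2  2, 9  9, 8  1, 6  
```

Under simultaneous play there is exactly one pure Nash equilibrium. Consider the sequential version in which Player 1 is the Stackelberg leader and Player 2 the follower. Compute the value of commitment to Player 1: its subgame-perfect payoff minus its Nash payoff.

1

Player 2 best-responds to each possible Player 1 move:
- A: BR = Z, leader payoff 5.
- B: BR = W, leader payoff 6.
- C: BR = Z, leader payoff 4.
- D: BR = X, leader payoff 2.
Among 5, 6, 4, 2, the best is 6 at B. Subgame-perfect outcome: (B, W) with payoffs (6, 6).
Under simultaneous play:
Player 1's best replies: W→D; X→A; Y→D; Z→A.
Player 2's best replies: A→Z; B→W; C→Z; D→X.
Only (A, Z) has each player best-responding; Nash payoffs (5, 7).
Player 1's commitment gain: 6 − 5 = 1.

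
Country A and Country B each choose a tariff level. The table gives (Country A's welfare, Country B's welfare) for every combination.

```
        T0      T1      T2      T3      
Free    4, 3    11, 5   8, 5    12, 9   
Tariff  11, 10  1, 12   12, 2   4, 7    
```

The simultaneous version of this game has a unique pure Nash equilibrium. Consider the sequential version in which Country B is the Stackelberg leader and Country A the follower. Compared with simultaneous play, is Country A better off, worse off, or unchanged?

Country A best-responds to each possible Country B move:
- T0 → Country A plays Tariff (best of 4, 11); Country B gets 10.
- T1 → Country A plays Free (best of 11, 1); Country B gets 5.
- T2 → Country A plays Tariff (best of 8, 12); Country B gets 2.
- T3 → Country A plays Free (best of 12, 4); Country B gets 9.
Among 10, 5, 2, 9, the best is 10 at T0. Subgame-perfect outcome: (Tariff, T0) with payoffs (11, 10).
For the simultaneous game, intersect best replies.
Country A's best replies: T0→Tariff; T1→Free; T2→Tariff; T3→Free.
Country B's best replies: Free→T3; Tariff→T1.
The unique mutual best reply is (Free, T3), giving (12, 9).
Country A earns 11 sequentially versus 12 at the Nash outcome: worse off.

worse off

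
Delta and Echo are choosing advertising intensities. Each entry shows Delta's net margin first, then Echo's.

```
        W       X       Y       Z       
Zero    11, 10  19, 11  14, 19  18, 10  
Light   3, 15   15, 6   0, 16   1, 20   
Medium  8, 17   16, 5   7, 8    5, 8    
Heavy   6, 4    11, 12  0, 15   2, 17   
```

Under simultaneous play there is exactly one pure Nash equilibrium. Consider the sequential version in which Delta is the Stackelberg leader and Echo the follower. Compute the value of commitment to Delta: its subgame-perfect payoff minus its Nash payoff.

0

Solve by backward induction (Delta leads).
- Zero: BR = Y, leader payoff 14.
- Light: BR = Z, leader payoff 1.
- Medium: BR = W, leader payoff 8.
- Heavy: BR = Z, leader payoff 2.
Maximizing over 14, 1, 8, 2, Delta chooses Zero. Subgame-perfect outcome: (Zero, Y) with payoffs (14, 19).
Now find the simultaneous Nash equilibrium.
Delta's best replies: W→Zero; X→Zero; Y→Zero; Z→Zero.
Echo's best replies: Zero→Y; Light→Z; Medium→W; Heavy→Z.
Only (Zero, Y) has each player best-responding; Nash payoffs (14, 19).
Delta's commitment gain: 14 − 14 = 0.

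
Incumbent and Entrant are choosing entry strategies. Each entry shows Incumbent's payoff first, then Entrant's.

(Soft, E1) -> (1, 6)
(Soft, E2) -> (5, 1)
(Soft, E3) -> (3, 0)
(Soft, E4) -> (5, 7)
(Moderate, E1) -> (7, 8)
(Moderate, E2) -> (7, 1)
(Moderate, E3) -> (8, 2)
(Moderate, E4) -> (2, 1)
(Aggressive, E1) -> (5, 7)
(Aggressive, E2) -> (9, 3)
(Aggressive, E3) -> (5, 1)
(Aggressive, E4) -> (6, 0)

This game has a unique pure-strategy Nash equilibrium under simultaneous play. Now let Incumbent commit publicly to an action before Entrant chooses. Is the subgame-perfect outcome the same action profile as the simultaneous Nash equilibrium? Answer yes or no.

yes

Entrant best-responds to each possible Incumbent move:
- Soft → Entrant plays E4 (best of 6, 1, 0, 7); Incumbent gets 5.
- Moderate → Entrant plays E1 (best of 8, 1, 2, 1); Incumbent gets 7.
- Aggressive → Entrant plays E1 (best of 7, 3, 1, 0); Incumbent gets 5.
Incumbent's induced payoffs are 5, 7, 5, so Incumbent commits to Moderate. Subgame-perfect outcome: (Moderate, E1) with payoffs (7, 8).
For the simultaneous game, intersect best replies.
Incumbent's best replies: E1→Moderate; E2→Aggressive; E3→Moderate; E4→Aggressive.
Entrant's best replies: Soft→E4; Moderate→E1; Aggressive→E1.
The unique mutual best reply is (Moderate, E1), giving (7, 8).
Sequential outcome (Moderate, E1) coincides with the Nash profile (Moderate, E1).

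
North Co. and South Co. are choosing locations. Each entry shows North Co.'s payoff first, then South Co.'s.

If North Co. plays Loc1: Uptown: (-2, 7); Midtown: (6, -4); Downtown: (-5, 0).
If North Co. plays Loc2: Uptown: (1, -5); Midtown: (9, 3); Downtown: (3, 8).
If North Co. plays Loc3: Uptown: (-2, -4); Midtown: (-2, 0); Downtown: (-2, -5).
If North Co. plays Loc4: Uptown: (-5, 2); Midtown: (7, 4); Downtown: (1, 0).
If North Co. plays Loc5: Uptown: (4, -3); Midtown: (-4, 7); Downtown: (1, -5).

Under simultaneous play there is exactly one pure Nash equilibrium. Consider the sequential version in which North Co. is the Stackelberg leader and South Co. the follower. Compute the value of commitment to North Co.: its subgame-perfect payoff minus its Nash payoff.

4

Solve by backward induction (North Co. leads).
- Loc1: BR = Uptown, leader payoff -2.
- Loc2: BR = Downtown, leader payoff 3.
- Loc3: BR = Midtown, leader payoff -2.
- Loc4: BR = Midtown, leader payoff 7.
- Loc5: BR = Midtown, leader payoff -4.
North Co.'s induced payoffs are -2, 3, -2, 7, -4, so North Co. commits to Loc4. Subgame-perfect outcome: (Loc4, Midtown) with payoffs (7, 4).
For the simultaneous game, intersect best replies.
North Co.'s best replies: Uptown→Loc5; Midtown→Loc2; Downtown→Loc2.
South Co.'s best replies: Loc1→Uptown; Loc2→Downtown; Loc3→Midtown; Loc4→Midtown; Loc5→Midtown.
Only (Loc2, Downtown) has each player best-responding; Nash payoffs (3, 8).
North Co.'s commitment gain: 7 − 3 = 4.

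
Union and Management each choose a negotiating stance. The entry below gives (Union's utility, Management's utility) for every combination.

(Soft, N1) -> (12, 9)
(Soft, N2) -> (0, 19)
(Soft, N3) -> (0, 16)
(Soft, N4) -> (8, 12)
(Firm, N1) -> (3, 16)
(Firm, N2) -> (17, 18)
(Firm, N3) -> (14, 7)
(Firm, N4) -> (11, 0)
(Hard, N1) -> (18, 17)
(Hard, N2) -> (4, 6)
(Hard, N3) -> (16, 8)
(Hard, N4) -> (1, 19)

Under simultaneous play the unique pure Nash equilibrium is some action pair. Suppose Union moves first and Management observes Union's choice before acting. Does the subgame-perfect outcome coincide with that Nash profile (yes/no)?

Work backward from Management's decision.
- Soft → Management plays N2 (best of 9, 19, 16, 12); Union gets 0.
- Firm → Management plays N2 (best of 16, 18, 7, 0); Union gets 17.
- Hard → Management plays N4 (best of 17, 6, 8, 19); Union gets 1.
Union's induced payoffs are 0, 17, 1, so Union commits to Firm. Subgame-perfect outcome: (Firm, N2) with payoffs (17, 18).
Now find the simultaneous Nash equilibrium.
Union's best replies: N1→Hard; N2→Firm; N3→Hard; N4→Firm.
Management's best replies: Soft→N2; Firm→N2; Hard→N4.
The unique mutual best reply is (Firm, N2), giving (17, 18).
Sequential outcome (Firm, N2) coincides with the Nash profile (Firm, N2).

yes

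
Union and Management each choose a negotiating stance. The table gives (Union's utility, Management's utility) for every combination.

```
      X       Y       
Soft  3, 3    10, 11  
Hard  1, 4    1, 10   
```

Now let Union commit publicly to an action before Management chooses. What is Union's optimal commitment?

Soft

Solve by backward induction (Union leads).
- Soft → Management plays Y (best of 3, 11); Union gets 10.
- Hard → Management plays Y (best of 4, 10); Union gets 1.
Among 10, 1, the best is 10 at Soft. Subgame-perfect outcome: (Soft, Y) with payoffs (10, 11).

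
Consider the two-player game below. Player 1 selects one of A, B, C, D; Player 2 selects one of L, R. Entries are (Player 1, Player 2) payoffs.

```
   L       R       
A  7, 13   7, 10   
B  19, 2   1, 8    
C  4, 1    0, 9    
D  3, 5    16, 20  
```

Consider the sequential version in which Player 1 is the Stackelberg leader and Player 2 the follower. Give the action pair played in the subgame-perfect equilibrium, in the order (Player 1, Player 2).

Backward induction with Player 1 moving first.
- A: BR = L, leader payoff 7.
- B: BR = R, leader payoff 1.
- C: BR = R, leader payoff 0.
- D: BR = R, leader payoff 16.
Maximizing over 7, 1, 0, 16, Player 1 chooses D. Subgame-perfect outcome: (D, R) with payoffs (16, 20).

(D, R)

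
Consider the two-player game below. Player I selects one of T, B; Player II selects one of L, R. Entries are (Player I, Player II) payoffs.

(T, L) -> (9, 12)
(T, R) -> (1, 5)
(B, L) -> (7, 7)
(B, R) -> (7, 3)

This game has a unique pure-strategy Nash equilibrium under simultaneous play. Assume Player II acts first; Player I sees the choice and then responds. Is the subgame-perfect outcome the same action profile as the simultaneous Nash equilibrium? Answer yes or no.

yes

Player I best-responds to each possible Player II move:
- L → Player I plays T (best of 9, 7); Player II gets 12.
- R → Player I plays B (best of 1, 7); Player II gets 3.
Player II's induced payoffs are 12, 3, so Player II commits to L. Subgame-perfect outcome: (T, L) with payoffs (9, 12).
Under simultaneous play:
Player I's best replies: L→T; R→B.
Player II's best replies: T→L; B→L.
Only (T, L) has each player best-responding; Nash payoffs (9, 12).
Sequential outcome (T, L) coincides with the Nash profile (T, L).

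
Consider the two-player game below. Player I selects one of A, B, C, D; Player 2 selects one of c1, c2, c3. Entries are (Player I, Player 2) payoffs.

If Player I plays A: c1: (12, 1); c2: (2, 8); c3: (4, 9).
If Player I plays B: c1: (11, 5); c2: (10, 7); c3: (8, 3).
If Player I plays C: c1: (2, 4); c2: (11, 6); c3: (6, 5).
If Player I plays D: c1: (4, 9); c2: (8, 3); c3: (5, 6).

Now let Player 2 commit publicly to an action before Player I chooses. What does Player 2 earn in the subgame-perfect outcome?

6

Solve by backward induction (Player 2 leads).
- c1 → Player I plays A (best of 12, 11, 2, 4); Player 2 gets 1.
- c2 → Player I plays C (best of 2, 10, 11, 8); Player 2 gets 6.
- c3 → Player I plays B (best of 4, 8, 6, 5); Player 2 gets 3.
Maximizing over 1, 6, 3, Player 2 chooses c2. Subgame-perfect outcome: (C, c2) with payoffs (11, 6).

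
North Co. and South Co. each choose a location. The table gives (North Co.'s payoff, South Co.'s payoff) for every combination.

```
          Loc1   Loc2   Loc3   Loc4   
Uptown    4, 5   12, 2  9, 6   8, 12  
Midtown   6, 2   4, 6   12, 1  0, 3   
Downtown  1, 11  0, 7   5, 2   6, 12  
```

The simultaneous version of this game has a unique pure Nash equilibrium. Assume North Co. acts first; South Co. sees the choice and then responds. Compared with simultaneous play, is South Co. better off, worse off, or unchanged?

unchanged

Solve by backward induction (North Co. leads).
- Uptown: South Co. compares 5, 2, 6, 12 and picks Loc4; North Co. would get 8.
- Midtown: South Co. compares 2, 6, 1, 3 and picks Loc2; North Co. would get 4.
- Downtown: South Co. compares 11, 7, 2, 12 and picks Loc4; North Co. would get 6.
Among 8, 4, 6, the best is 8 at Uptown. Subgame-perfect outcome: (Uptown, Loc4) with payoffs (8, 12).
For the simultaneous game, intersect best replies.
North Co.'s best replies: Loc1→Midtown; Loc2→Uptown; Loc3→Midtown; Loc4→Uptown.
South Co.'s best replies: Uptown→Loc4; Midtown→Loc2; Downtown→Loc4.
The unique mutual best reply is (Uptown, Loc4), giving (8, 12).
South Co. earns 12 sequentially versus 12 at the Nash outcome: unchanged.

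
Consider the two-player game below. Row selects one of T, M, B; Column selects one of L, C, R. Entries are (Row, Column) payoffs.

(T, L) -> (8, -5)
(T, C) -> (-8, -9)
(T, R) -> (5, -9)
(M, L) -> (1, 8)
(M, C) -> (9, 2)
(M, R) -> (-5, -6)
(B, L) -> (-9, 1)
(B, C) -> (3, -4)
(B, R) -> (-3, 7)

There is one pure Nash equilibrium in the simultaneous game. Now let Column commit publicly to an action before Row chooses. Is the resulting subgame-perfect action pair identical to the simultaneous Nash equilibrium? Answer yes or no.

Row best-responds to each possible Column move:
- L → Row plays T (best of 8, 1, -9); Column gets -5.
- C → Row plays M (best of -8, 9, 3); Column gets 2.
- R → Row plays T (best of 5, -5, -3); Column gets -9.
Among -5, 2, -9, the best is 2 at C. Subgame-perfect outcome: (M, C) with payoffs (9, 2).
Now find the simultaneous Nash equilibrium.
Row's best replies: L→T; C→M; R→T.
Column's best replies: T→L; M→L; B→R.
Only (T, L) has each player best-responding; Nash payoffs (8, -5).
Sequential outcome (M, C) differs from the Nash profile (T, L).

no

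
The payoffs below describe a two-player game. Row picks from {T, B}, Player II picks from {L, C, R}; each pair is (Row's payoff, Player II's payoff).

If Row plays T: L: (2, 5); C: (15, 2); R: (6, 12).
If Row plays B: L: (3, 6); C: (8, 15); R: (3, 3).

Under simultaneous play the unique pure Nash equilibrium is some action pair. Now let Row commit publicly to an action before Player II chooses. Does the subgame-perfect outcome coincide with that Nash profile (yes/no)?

Work backward from Player II's decision.
- T → Player II plays R (best of 5, 2, 12); Row gets 6.
- B → Player II plays C (best of 6, 15, 3); Row gets 8.
Row's induced payoffs are 6, 8, so Row commits to B. Subgame-perfect outcome: (B, C) with payoffs (8, 15).
Under simultaneous play:
Row's best replies: L→B; C→T; R→T.
Player II's best replies: T→R; B→C.
The unique mutual best reply is (T, R), giving (6, 12).
Sequential outcome (B, C) differs from the Nash profile (T, R).

no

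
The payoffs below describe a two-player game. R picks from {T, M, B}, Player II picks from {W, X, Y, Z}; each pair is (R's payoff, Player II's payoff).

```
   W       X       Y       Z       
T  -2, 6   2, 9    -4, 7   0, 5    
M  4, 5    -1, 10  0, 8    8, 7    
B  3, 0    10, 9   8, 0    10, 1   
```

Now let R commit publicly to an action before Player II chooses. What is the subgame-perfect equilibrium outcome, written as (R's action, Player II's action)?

Solve by backward induction (R leads).
- T → Player II plays X (best of 6, 9, 7, 5); R gets 2.
- M → Player II plays X (best of 5, 10, 8, 7); R gets -1.
- B → Player II plays X (best of 0, 9, 0, 1); R gets 10.
Among 2, -1, 10, the best is 10 at B. Subgame-perfect outcome: (B, X) with payoffs (10, 9).

(B, X)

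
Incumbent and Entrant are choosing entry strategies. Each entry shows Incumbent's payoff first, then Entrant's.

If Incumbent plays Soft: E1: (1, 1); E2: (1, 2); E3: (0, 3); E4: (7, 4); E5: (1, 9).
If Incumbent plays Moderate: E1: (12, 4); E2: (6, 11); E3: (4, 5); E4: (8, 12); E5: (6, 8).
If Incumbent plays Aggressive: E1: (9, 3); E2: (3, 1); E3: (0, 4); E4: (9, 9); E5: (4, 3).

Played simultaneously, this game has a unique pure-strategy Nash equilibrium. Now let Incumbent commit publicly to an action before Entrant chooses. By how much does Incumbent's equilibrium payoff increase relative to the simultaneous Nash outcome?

Entrant best-responds to each possible Incumbent move:
- Soft: BR = E5, leader payoff 1.
- Moderate: BR = E4, leader payoff 8.
- Aggressive: BR = E4, leader payoff 9.
Maximizing over 1, 8, 9, Incumbent chooses Aggressive. Subgame-perfect outcome: (Aggressive, E4) with payoffs (9, 9).
Now find the simultaneous Nash equilibrium.
Incumbent's best replies: E1→Moderate; E2→Moderate; E3→Moderate; E4→Aggressive; E5→Moderate.
Entrant's best replies: Soft→E5; Moderate→E4; Aggressive→E4.
The unique mutual best reply is (Aggressive, E4), giving (9, 9).
Incumbent's commitment gain: 9 − 9 = 0.

0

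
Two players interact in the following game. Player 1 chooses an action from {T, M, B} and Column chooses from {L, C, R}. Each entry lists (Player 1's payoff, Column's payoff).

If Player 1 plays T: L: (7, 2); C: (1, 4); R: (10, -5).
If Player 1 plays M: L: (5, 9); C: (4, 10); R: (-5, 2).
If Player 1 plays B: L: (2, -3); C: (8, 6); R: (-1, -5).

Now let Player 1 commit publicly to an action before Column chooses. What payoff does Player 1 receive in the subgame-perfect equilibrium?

Backward induction with Player 1 moving first.
- T: BR = C, leader payoff 1.
- M: BR = C, leader payoff 4.
- B: BR = C, leader payoff 8.
Player 1's induced payoffs are 1, 4, 8, so Player 1 commits to B. Subgame-perfect outcome: (B, C) with payoffs (8, 6).

8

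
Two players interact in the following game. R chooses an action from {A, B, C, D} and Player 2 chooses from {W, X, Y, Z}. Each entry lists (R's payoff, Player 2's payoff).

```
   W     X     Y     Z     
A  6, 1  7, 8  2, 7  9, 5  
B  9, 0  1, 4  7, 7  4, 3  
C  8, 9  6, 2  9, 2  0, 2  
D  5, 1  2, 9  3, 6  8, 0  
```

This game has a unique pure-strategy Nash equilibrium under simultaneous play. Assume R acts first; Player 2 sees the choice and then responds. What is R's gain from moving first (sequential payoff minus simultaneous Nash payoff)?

1

Work backward from Player 2's decision.
- A → Player 2 plays X (best of 1, 8, 7, 5); R gets 7.
- B → Player 2 plays Y (best of 0, 4, 7, 3); R gets 7.
- C → Player 2 plays W (best of 9, 2, 2, 2); R gets 8.
- D → Player 2 plays X (best of 1, 9, 6, 0); R gets 2.
Maximizing over 7, 7, 8, 2, R chooses C. Subgame-perfect outcome: (C, W) with payoffs (8, 9).
Under simultaneous play:
R's best replies: W→B; X→A; Y→C; Z→A.
Player 2's best replies: A→X; B→Y; C→W; D→X.
Only (A, X) has each player best-responding; Nash payoffs (7, 8).
R's commitment gain: 8 − 7 = 1.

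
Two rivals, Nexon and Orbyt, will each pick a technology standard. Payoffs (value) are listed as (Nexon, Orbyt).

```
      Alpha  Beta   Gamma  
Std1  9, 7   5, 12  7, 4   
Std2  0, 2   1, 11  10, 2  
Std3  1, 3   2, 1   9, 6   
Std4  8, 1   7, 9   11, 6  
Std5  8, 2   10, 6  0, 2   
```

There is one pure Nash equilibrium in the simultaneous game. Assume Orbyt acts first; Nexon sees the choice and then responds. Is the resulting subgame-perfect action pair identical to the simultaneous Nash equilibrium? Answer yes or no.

Backward induction with Orbyt moving first.
- Alpha: BR = Std1, leader payoff 7.
- Beta: BR = Std5, leader payoff 6.
- Gamma: BR = Std4, leader payoff 6.
Maximizing over 7, 6, 6, Orbyt chooses Alpha. Subgame-perfect outcome: (Std1, Alpha) with payoffs (9, 7).
For the simultaneous game, intersect best replies.
Nexon's best replies: Alpha→Std1; Beta→Std5; Gamma→Std4.
Orbyt's best replies: Std1→Beta; Std2→Beta; Std3→Gamma; Std4→Beta; Std5→Beta.
Only (Std5, Beta) has each player best-responding; Nash payoffs (10, 6).
Sequential outcome (Std1, Alpha) differs from the Nash profile (Std5, Beta).

no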